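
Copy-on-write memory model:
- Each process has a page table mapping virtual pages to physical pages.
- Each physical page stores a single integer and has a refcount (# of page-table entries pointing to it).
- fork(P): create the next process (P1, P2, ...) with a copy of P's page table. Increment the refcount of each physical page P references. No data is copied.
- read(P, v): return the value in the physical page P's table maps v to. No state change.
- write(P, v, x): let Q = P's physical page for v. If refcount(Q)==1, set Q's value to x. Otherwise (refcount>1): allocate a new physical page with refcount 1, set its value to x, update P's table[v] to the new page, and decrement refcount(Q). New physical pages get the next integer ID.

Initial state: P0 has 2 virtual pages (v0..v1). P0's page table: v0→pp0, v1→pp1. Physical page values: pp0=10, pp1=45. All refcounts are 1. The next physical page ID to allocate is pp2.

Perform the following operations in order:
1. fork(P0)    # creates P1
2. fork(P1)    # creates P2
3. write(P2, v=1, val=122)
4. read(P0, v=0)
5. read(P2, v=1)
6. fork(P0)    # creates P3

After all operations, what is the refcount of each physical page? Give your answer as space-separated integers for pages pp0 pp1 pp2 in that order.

Op 1: fork(P0) -> P1. 2 ppages; refcounts: pp0:2 pp1:2
Op 2: fork(P1) -> P2. 2 ppages; refcounts: pp0:3 pp1:3
Op 3: write(P2, v1, 122). refcount(pp1)=3>1 -> COPY to pp2. 3 ppages; refcounts: pp0:3 pp1:2 pp2:1
Op 4: read(P0, v0) -> 10. No state change.
Op 5: read(P2, v1) -> 122. No state change.
Op 6: fork(P0) -> P3. 3 ppages; refcounts: pp0:4 pp1:3 pp2:1

Answer: 4 3 1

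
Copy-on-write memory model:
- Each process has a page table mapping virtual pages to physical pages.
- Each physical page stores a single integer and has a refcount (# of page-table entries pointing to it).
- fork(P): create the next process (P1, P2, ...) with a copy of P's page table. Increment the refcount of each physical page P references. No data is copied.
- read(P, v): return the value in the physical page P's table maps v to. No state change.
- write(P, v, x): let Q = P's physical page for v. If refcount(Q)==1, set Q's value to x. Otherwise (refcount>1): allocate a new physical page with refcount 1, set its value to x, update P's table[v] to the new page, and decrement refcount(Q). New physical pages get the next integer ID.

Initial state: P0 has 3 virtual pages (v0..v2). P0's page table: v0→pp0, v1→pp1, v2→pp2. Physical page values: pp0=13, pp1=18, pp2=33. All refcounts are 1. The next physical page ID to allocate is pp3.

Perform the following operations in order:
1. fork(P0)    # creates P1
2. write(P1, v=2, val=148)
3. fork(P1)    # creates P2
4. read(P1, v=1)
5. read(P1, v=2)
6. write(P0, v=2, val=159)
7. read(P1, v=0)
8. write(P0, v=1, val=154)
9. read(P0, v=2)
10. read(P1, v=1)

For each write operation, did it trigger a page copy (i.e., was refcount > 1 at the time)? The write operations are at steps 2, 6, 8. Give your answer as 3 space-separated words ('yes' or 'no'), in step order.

Op 1: fork(P0) -> P1. 3 ppages; refcounts: pp0:2 pp1:2 pp2:2
Op 2: write(P1, v2, 148). refcount(pp2)=2>1 -> COPY to pp3. 4 ppages; refcounts: pp0:2 pp1:2 pp2:1 pp3:1
Op 3: fork(P1) -> P2. 4 ppages; refcounts: pp0:3 pp1:3 pp2:1 pp3:2
Op 4: read(P1, v1) -> 18. No state change.
Op 5: read(P1, v2) -> 148. No state change.
Op 6: write(P0, v2, 159). refcount(pp2)=1 -> write in place. 4 ppages; refcounts: pp0:3 pp1:3 pp2:1 pp3:2
Op 7: read(P1, v0) -> 13. No state change.
Op 8: write(P0, v1, 154). refcount(pp1)=3>1 -> COPY to pp4. 5 ppages; refcounts: pp0:3 pp1:2 pp2:1 pp3:2 pp4:1
Op 9: read(P0, v2) -> 159. No state change.
Op 10: read(P1, v1) -> 18. No state change.

yes no yes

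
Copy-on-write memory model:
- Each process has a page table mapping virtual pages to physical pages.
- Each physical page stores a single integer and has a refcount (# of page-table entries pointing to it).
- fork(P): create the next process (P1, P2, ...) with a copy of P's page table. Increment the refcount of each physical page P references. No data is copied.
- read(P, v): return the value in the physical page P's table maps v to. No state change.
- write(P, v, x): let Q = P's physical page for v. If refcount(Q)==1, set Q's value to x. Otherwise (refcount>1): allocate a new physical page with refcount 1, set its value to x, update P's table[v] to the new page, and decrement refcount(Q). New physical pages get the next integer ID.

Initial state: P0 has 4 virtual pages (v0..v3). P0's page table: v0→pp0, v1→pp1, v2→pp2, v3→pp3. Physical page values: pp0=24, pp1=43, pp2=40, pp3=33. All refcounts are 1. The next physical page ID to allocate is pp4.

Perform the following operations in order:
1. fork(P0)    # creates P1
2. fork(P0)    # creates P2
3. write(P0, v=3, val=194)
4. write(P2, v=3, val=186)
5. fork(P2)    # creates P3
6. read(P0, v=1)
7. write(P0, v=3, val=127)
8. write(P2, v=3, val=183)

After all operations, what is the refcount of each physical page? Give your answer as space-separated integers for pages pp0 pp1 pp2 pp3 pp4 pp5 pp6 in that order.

Op 1: fork(P0) -> P1. 4 ppages; refcounts: pp0:2 pp1:2 pp2:2 pp3:2
Op 2: fork(P0) -> P2. 4 ppages; refcounts: pp0:3 pp1:3 pp2:3 pp3:3
Op 3: write(P0, v3, 194). refcount(pp3)=3>1 -> COPY to pp4. 5 ppages; refcounts: pp0:3 pp1:3 pp2:3 pp3:2 pp4:1
Op 4: write(P2, v3, 186). refcount(pp3)=2>1 -> COPY to pp5. 6 ppages; refcounts: pp0:3 pp1:3 pp2:3 pp3:1 pp4:1 pp5:1
Op 5: fork(P2) -> P3. 6 ppages; refcounts: pp0:4 pp1:4 pp2:4 pp3:1 pp4:1 pp5:2
Op 6: read(P0, v1) -> 43. No state change.
Op 7: write(P0, v3, 127). refcount(pp4)=1 -> write in place. 6 ppages; refcounts: pp0:4 pp1:4 pp2:4 pp3:1 pp4:1 pp5:2
Op 8: write(P2, v3, 183). refcount(pp5)=2>1 -> COPY to pp6. 7 ppages; refcounts: pp0:4 pp1:4 pp2:4 pp3:1 pp4:1 pp5:1 pp6:1

Answer: 4 4 4 1 1 1 1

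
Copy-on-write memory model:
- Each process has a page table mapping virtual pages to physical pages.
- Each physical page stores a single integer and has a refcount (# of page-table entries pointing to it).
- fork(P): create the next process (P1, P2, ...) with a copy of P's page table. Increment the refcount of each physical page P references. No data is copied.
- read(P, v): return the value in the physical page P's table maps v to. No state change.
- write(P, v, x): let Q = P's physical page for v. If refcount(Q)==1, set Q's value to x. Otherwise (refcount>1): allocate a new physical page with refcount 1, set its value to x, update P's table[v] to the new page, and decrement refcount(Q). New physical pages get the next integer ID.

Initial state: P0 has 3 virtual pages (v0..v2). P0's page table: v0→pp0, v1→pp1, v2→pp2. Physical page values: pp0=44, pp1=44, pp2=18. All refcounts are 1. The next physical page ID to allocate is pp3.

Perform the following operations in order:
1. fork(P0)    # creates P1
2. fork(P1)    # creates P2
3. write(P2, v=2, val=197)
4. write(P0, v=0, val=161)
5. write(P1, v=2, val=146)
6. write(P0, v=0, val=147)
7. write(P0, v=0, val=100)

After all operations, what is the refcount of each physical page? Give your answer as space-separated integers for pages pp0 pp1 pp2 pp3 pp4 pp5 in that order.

Answer: 2 3 1 1 1 1

Derivation:
Op 1: fork(P0) -> P1. 3 ppages; refcounts: pp0:2 pp1:2 pp2:2
Op 2: fork(P1) -> P2. 3 ppages; refcounts: pp0:3 pp1:3 pp2:3
Op 3: write(P2, v2, 197). refcount(pp2)=3>1 -> COPY to pp3. 4 ppages; refcounts: pp0:3 pp1:3 pp2:2 pp3:1
Op 4: write(P0, v0, 161). refcount(pp0)=3>1 -> COPY to pp4. 5 ppages; refcounts: pp0:2 pp1:3 pp2:2 pp3:1 pp4:1
Op 5: write(P1, v2, 146). refcount(pp2)=2>1 -> COPY to pp5. 6 ppages; refcounts: pp0:2 pp1:3 pp2:1 pp3:1 pp4:1 pp5:1
Op 6: write(P0, v0, 147). refcount(pp4)=1 -> write in place. 6 ppages; refcounts: pp0:2 pp1:3 pp2:1 pp3:1 pp4:1 pp5:1
Op 7: write(P0, v0, 100). refcount(pp4)=1 -> write in place. 6 ppages; refcounts: pp0:2 pp1:3 pp2:1 pp3:1 pp4:1 pp5:1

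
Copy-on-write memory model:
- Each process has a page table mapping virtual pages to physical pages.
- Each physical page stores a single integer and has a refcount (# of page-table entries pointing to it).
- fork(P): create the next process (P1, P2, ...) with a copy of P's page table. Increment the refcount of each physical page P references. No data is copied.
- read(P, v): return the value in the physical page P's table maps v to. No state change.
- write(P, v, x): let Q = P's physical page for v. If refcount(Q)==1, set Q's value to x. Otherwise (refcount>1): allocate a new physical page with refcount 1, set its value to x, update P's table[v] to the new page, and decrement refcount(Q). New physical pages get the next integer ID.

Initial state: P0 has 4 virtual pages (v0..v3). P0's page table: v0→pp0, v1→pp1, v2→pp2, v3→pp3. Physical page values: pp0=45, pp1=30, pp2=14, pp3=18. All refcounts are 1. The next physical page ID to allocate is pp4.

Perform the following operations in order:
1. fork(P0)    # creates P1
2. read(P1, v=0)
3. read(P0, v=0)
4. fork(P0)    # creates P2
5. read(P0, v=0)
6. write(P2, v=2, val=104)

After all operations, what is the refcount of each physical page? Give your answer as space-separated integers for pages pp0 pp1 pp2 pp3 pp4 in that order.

Answer: 3 3 2 3 1

Derivation:
Op 1: fork(P0) -> P1. 4 ppages; refcounts: pp0:2 pp1:2 pp2:2 pp3:2
Op 2: read(P1, v0) -> 45. No state change.
Op 3: read(P0, v0) -> 45. No state change.
Op 4: fork(P0) -> P2. 4 ppages; refcounts: pp0:3 pp1:3 pp2:3 pp3:3
Op 5: read(P0, v0) -> 45. No state change.
Op 6: write(P2, v2, 104). refcount(pp2)=3>1 -> COPY to pp4. 5 ppages; refcounts: pp0:3 pp1:3 pp2:2 pp3:3 pp4:1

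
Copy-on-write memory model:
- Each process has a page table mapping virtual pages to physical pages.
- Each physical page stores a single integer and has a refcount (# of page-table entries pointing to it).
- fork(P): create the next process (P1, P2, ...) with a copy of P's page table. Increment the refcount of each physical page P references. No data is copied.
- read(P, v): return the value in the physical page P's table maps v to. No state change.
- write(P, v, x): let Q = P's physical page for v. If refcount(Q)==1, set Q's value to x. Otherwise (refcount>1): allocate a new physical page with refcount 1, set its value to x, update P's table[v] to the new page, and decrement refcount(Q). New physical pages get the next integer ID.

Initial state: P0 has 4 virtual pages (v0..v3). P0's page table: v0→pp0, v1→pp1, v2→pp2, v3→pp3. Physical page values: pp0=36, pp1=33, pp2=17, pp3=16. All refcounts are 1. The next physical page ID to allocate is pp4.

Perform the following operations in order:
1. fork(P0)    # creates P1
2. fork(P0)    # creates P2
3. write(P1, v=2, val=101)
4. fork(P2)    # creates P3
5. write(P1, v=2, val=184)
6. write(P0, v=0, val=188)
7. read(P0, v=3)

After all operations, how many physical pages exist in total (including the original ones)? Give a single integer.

Answer: 6

Derivation:
Op 1: fork(P0) -> P1. 4 ppages; refcounts: pp0:2 pp1:2 pp2:2 pp3:2
Op 2: fork(P0) -> P2. 4 ppages; refcounts: pp0:3 pp1:3 pp2:3 pp3:3
Op 3: write(P1, v2, 101). refcount(pp2)=3>1 -> COPY to pp4. 5 ppages; refcounts: pp0:3 pp1:3 pp2:2 pp3:3 pp4:1
Op 4: fork(P2) -> P3. 5 ppages; refcounts: pp0:4 pp1:4 pp2:3 pp3:4 pp4:1
Op 5: write(P1, v2, 184). refcount(pp4)=1 -> write in place. 5 ppages; refcounts: pp0:4 pp1:4 pp2:3 pp3:4 pp4:1
Op 6: write(P0, v0, 188). refcount(pp0)=4>1 -> COPY to pp5. 6 ppages; refcounts: pp0:3 pp1:4 pp2:3 pp3:4 pp4:1 pp5:1
Op 7: read(P0, v3) -> 16. No state change.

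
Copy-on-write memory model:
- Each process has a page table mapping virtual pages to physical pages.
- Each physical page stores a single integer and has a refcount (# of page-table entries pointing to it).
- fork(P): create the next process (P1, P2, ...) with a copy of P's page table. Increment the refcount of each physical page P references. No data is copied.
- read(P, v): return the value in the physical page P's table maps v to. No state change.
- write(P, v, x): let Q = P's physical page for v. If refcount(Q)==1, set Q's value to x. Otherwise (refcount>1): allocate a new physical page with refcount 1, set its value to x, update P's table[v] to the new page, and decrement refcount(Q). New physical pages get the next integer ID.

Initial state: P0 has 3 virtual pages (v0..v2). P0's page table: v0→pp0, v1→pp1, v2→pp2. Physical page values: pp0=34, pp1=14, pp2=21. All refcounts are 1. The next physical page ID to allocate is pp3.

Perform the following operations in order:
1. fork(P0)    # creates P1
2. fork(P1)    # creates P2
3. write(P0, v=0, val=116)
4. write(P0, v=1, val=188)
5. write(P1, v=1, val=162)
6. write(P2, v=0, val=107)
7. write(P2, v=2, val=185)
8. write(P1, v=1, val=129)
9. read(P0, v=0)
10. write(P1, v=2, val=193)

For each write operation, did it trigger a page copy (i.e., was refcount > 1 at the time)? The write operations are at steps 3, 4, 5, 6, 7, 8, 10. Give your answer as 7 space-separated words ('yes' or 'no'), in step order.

Op 1: fork(P0) -> P1. 3 ppages; refcounts: pp0:2 pp1:2 pp2:2
Op 2: fork(P1) -> P2. 3 ppages; refcounts: pp0:3 pp1:3 pp2:3
Op 3: write(P0, v0, 116). refcount(pp0)=3>1 -> COPY to pp3. 4 ppages; refcounts: pp0:2 pp1:3 pp2:3 pp3:1
Op 4: write(P0, v1, 188). refcount(pp1)=3>1 -> COPY to pp4. 5 ppages; refcounts: pp0:2 pp1:2 pp2:3 pp3:1 pp4:1
Op 5: write(P1, v1, 162). refcount(pp1)=2>1 -> COPY to pp5. 6 ppages; refcounts: pp0:2 pp1:1 pp2:3 pp3:1 pp4:1 pp5:1
Op 6: write(P2, v0, 107). refcount(pp0)=2>1 -> COPY to pp6. 7 ppages; refcounts: pp0:1 pp1:1 pp2:3 pp3:1 pp4:1 pp5:1 pp6:1
Op 7: write(P2, v2, 185). refcount(pp2)=3>1 -> COPY to pp7. 8 ppages; refcounts: pp0:1 pp1:1 pp2:2 pp3:1 pp4:1 pp5:1 pp6:1 pp7:1
Op 8: write(P1, v1, 129). refcount(pp5)=1 -> write in place. 8 ppages; refcounts: pp0:1 pp1:1 pp2:2 pp3:1 pp4:1 pp5:1 pp6:1 pp7:1
Op 9: read(P0, v0) -> 116. No state change.
Op 10: write(P1, v2, 193). refcount(pp2)=2>1 -> COPY to pp8. 9 ppages; refcounts: pp0:1 pp1:1 pp2:1 pp3:1 pp4:1 pp5:1 pp6:1 pp7:1 pp8:1

yes yes yes yes yes no yes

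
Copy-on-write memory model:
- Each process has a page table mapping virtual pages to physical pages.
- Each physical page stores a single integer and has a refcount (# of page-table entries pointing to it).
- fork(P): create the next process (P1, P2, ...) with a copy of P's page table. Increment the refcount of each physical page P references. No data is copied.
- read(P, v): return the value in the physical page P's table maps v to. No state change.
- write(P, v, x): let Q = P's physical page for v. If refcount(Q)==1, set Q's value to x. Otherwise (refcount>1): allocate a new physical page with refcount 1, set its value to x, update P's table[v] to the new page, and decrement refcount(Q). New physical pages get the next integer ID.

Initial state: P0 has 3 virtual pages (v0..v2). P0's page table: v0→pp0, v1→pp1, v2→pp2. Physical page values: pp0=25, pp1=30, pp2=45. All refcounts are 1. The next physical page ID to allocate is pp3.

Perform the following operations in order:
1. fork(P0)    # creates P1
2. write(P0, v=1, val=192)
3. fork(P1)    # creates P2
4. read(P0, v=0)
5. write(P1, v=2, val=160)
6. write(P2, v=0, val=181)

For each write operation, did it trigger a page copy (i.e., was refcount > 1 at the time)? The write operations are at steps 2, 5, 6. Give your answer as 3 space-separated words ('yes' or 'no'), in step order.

Op 1: fork(P0) -> P1. 3 ppages; refcounts: pp0:2 pp1:2 pp2:2
Op 2: write(P0, v1, 192). refcount(pp1)=2>1 -> COPY to pp3. 4 ppages; refcounts: pp0:2 pp1:1 pp2:2 pp3:1
Op 3: fork(P1) -> P2. 4 ppages; refcounts: pp0:3 pp1:2 pp2:3 pp3:1
Op 4: read(P0, v0) -> 25. No state change.
Op 5: write(P1, v2, 160). refcount(pp2)=3>1 -> COPY to pp4. 5 ppages; refcounts: pp0:3 pp1:2 pp2:2 pp3:1 pp4:1
Op 6: write(P2, v0, 181). refcount(pp0)=3>1 -> COPY to pp5. 6 ppages; refcounts: pp0:2 pp1:2 pp2:2 pp3:1 pp4:1 pp5:1

yes yes yes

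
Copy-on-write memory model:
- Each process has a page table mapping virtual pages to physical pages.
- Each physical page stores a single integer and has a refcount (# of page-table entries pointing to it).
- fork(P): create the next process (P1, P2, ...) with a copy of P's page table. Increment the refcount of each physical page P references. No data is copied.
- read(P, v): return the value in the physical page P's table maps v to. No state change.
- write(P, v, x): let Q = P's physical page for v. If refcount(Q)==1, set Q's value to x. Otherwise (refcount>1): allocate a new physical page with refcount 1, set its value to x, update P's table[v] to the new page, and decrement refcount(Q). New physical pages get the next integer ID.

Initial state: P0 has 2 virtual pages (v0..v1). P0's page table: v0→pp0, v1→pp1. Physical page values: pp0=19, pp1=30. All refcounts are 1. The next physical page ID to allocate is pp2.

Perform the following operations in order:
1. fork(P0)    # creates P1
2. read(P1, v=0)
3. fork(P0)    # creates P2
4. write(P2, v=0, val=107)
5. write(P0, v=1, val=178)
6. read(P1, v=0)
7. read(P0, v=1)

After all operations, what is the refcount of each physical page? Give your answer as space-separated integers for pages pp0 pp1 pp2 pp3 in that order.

Op 1: fork(P0) -> P1. 2 ppages; refcounts: pp0:2 pp1:2
Op 2: read(P1, v0) -> 19. No state change.
Op 3: fork(P0) -> P2. 2 ppages; refcounts: pp0:3 pp1:3
Op 4: write(P2, v0, 107). refcount(pp0)=3>1 -> COPY to pp2. 3 ppages; refcounts: pp0:2 pp1:3 pp2:1
Op 5: write(P0, v1, 178). refcount(pp1)=3>1 -> COPY to pp3. 4 ppages; refcounts: pp0:2 pp1:2 pp2:1 pp3:1
Op 6: read(P1, v0) -> 19. No state change.
Op 7: read(P0, v1) -> 178. No state change.

Answer: 2 2 1 1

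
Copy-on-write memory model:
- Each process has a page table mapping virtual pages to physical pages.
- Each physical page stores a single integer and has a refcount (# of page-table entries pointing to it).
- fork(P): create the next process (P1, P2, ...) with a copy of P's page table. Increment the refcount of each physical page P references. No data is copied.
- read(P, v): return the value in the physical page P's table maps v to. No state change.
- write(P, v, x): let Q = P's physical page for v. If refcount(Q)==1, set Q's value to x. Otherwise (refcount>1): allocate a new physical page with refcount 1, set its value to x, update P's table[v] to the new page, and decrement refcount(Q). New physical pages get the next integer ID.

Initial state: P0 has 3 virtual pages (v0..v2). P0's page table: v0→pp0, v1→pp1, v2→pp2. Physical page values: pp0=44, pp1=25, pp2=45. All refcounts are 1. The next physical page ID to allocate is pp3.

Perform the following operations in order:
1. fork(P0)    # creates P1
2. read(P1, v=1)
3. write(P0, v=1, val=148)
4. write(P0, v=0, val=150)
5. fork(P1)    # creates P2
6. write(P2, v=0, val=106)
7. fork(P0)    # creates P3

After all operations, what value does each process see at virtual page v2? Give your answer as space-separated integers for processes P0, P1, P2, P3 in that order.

Answer: 45 45 45 45

Derivation:
Op 1: fork(P0) -> P1. 3 ppages; refcounts: pp0:2 pp1:2 pp2:2
Op 2: read(P1, v1) -> 25. No state change.
Op 3: write(P0, v1, 148). refcount(pp1)=2>1 -> COPY to pp3. 4 ppages; refcounts: pp0:2 pp1:1 pp2:2 pp3:1
Op 4: write(P0, v0, 150). refcount(pp0)=2>1 -> COPY to pp4. 5 ppages; refcounts: pp0:1 pp1:1 pp2:2 pp3:1 pp4:1
Op 5: fork(P1) -> P2. 5 ppages; refcounts: pp0:2 pp1:2 pp2:3 pp3:1 pp4:1
Op 6: write(P2, v0, 106). refcount(pp0)=2>1 -> COPY to pp5. 6 ppages; refcounts: pp0:1 pp1:2 pp2:3 pp3:1 pp4:1 pp5:1
Op 7: fork(P0) -> P3. 6 ppages; refcounts: pp0:1 pp1:2 pp2:4 pp3:2 pp4:2 pp5:1
P0: v2 -> pp2 = 45
P1: v2 -> pp2 = 45
P2: v2 -> pp2 = 45
P3: v2 -> pp2 = 45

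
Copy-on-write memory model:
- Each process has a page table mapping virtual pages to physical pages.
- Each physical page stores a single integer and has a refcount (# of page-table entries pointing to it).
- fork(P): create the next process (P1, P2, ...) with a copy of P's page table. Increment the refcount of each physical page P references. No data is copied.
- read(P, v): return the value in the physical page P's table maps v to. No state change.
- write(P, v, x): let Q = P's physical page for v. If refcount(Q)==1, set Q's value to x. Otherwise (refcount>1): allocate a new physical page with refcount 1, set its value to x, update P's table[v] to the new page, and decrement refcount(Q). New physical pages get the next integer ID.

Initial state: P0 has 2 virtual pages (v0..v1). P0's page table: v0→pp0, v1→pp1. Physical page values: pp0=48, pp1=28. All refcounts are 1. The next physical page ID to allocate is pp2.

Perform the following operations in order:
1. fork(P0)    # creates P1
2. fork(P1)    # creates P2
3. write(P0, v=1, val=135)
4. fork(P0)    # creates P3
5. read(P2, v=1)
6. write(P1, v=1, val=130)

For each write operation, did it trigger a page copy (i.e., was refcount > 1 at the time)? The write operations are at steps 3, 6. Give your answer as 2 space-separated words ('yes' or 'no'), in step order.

Op 1: fork(P0) -> P1. 2 ppages; refcounts: pp0:2 pp1:2
Op 2: fork(P1) -> P2. 2 ppages; refcounts: pp0:3 pp1:3
Op 3: write(P0, v1, 135). refcount(pp1)=3>1 -> COPY to pp2. 3 ppages; refcounts: pp0:3 pp1:2 pp2:1
Op 4: fork(P0) -> P3. 3 ppages; refcounts: pp0:4 pp1:2 pp2:2
Op 5: read(P2, v1) -> 28. No state change.
Op 6: write(P1, v1, 130). refcount(pp1)=2>1 -> COPY to pp3. 4 ppages; refcounts: pp0:4 pp1:1 pp2:2 pp3:1

yes yes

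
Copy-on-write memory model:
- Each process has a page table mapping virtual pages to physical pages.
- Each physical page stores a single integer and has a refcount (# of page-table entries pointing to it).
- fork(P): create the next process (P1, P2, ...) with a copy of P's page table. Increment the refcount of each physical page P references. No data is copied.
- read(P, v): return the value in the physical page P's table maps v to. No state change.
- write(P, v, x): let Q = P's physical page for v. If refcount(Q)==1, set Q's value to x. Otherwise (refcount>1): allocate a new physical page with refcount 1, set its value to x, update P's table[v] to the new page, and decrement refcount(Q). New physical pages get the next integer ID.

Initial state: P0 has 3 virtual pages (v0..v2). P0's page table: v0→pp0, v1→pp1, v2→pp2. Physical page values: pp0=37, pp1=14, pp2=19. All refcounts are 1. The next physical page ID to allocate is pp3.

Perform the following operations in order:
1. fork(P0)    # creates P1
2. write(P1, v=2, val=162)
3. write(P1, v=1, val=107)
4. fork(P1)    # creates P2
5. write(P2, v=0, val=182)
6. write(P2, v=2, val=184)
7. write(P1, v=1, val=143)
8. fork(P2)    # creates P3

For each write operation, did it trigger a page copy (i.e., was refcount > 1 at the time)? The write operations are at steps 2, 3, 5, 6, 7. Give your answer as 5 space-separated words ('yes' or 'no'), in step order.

Op 1: fork(P0) -> P1. 3 ppages; refcounts: pp0:2 pp1:2 pp2:2
Op 2: write(P1, v2, 162). refcount(pp2)=2>1 -> COPY to pp3. 4 ppages; refcounts: pp0:2 pp1:2 pp2:1 pp3:1
Op 3: write(P1, v1, 107). refcount(pp1)=2>1 -> COPY to pp4. 5 ppages; refcounts: pp0:2 pp1:1 pp2:1 pp3:1 pp4:1
Op 4: fork(P1) -> P2. 5 ppages; refcounts: pp0:3 pp1:1 pp2:1 pp3:2 pp4:2
Op 5: write(P2, v0, 182). refcount(pp0)=3>1 -> COPY to pp5. 6 ppages; refcounts: pp0:2 pp1:1 pp2:1 pp3:2 pp4:2 pp5:1
Op 6: write(P2, v2, 184). refcount(pp3)=2>1 -> COPY to pp6. 7 ppages; refcounts: pp0:2 pp1:1 pp2:1 pp3:1 pp4:2 pp5:1 pp6:1
Op 7: write(P1, v1, 143). refcount(pp4)=2>1 -> COPY to pp7. 8 ppages; refcounts: pp0:2 pp1:1 pp2:1 pp3:1 pp4:1 pp5:1 pp6:1 pp7:1
Op 8: fork(P2) -> P3. 8 ppages; refcounts: pp0:2 pp1:1 pp2:1 pp3:1 pp4:2 pp5:2 pp6:2 pp7:1

yes yes yes yes yes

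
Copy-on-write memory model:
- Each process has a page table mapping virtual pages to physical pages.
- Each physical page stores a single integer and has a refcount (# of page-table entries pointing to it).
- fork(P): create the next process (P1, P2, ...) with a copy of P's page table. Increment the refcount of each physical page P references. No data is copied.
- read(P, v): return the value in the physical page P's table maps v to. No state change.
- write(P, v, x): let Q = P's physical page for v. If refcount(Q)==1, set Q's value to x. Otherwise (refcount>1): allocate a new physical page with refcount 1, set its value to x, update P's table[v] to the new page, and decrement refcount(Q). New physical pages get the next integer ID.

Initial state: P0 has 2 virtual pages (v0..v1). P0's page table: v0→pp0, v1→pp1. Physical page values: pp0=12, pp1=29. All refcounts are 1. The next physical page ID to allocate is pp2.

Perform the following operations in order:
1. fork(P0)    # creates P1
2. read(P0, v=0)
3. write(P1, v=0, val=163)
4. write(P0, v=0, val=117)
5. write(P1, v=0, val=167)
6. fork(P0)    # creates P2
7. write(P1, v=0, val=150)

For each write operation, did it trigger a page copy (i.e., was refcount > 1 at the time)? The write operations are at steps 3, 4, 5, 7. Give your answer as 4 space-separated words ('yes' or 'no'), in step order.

Op 1: fork(P0) -> P1. 2 ppages; refcounts: pp0:2 pp1:2
Op 2: read(P0, v0) -> 12. No state change.
Op 3: write(P1, v0, 163). refcount(pp0)=2>1 -> COPY to pp2. 3 ppages; refcounts: pp0:1 pp1:2 pp2:1
Op 4: write(P0, v0, 117). refcount(pp0)=1 -> write in place. 3 ppages; refcounts: pp0:1 pp1:2 pp2:1
Op 5: write(P1, v0, 167). refcount(pp2)=1 -> write in place. 3 ppages; refcounts: pp0:1 pp1:2 pp2:1
Op 6: fork(P0) -> P2. 3 ppages; refcounts: pp0:2 pp1:3 pp2:1
Op 7: write(P1, v0, 150). refcount(pp2)=1 -> write in place. 3 ppages; refcounts: pp0:2 pp1:3 pp2:1

yes no no no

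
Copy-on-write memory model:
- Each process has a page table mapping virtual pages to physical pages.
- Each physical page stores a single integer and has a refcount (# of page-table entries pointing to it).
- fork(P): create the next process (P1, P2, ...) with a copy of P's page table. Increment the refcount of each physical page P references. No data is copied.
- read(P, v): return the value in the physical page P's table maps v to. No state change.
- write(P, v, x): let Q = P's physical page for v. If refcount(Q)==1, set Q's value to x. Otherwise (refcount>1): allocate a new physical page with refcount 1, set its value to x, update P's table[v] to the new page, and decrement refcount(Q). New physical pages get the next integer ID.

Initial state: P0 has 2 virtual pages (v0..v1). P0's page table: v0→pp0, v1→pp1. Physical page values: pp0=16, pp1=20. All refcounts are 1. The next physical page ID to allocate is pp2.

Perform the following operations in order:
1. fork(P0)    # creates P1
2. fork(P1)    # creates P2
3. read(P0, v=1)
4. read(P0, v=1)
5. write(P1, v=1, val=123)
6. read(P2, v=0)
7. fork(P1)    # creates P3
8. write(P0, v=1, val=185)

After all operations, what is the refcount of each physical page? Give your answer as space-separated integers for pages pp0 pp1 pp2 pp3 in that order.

Answer: 4 1 2 1

Derivation:
Op 1: fork(P0) -> P1. 2 ppages; refcounts: pp0:2 pp1:2
Op 2: fork(P1) -> P2. 2 ppages; refcounts: pp0:3 pp1:3
Op 3: read(P0, v1) -> 20. No state change.
Op 4: read(P0, v1) -> 20. No state change.
Op 5: write(P1, v1, 123). refcount(pp1)=3>1 -> COPY to pp2. 3 ppages; refcounts: pp0:3 pp1:2 pp2:1
Op 6: read(P2, v0) -> 16. No state change.
Op 7: fork(P1) -> P3. 3 ppages; refcounts: pp0:4 pp1:2 pp2:2
Op 8: write(P0, v1, 185). refcount(pp1)=2>1 -> COPY to pp3. 4 ppages; refcounts: pp0:4 pp1:1 pp2:2 pp3:1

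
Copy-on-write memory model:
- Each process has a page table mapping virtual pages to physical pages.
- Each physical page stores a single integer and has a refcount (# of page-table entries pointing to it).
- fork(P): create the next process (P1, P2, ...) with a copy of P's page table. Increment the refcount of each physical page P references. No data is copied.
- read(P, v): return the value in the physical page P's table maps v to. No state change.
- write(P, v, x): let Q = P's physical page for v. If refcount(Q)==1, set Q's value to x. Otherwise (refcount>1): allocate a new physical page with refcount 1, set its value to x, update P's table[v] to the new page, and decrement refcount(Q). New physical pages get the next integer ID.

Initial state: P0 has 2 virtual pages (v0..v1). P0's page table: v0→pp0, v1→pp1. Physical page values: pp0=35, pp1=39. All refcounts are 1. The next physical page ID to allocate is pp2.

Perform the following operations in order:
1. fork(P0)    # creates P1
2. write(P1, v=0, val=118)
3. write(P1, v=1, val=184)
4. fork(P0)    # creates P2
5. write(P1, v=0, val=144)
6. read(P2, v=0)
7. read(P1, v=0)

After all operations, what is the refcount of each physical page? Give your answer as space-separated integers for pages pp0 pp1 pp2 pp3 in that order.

Answer: 2 2 1 1

Derivation:
Op 1: fork(P0) -> P1. 2 ppages; refcounts: pp0:2 pp1:2
Op 2: write(P1, v0, 118). refcount(pp0)=2>1 -> COPY to pp2. 3 ppages; refcounts: pp0:1 pp1:2 pp2:1
Op 3: write(P1, v1, 184). refcount(pp1)=2>1 -> COPY to pp3. 4 ppages; refcounts: pp0:1 pp1:1 pp2:1 pp3:1
Op 4: fork(P0) -> P2. 4 ppages; refcounts: pp0:2 pp1:2 pp2:1 pp3:1
Op 5: write(P1, v0, 144). refcount(pp2)=1 -> write in place. 4 ppages; refcounts: pp0:2 pp1:2 pp2:1 pp3:1
Op 6: read(P2, v0) -> 35. No state change.
Op 7: read(P1, v0) -> 144. No state change.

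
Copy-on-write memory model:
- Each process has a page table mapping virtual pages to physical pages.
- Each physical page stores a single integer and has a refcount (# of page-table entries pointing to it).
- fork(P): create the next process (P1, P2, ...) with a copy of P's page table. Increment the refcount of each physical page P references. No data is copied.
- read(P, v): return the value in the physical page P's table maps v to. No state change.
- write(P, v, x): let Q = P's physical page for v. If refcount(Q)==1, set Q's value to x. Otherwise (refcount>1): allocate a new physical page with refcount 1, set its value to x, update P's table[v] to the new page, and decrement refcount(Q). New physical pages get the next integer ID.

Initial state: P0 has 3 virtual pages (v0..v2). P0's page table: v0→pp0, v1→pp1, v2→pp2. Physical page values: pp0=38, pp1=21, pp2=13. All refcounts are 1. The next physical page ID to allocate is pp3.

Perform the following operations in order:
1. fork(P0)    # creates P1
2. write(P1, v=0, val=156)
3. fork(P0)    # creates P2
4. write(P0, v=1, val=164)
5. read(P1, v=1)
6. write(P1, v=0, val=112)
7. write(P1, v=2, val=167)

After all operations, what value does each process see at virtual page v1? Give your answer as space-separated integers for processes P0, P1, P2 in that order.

Answer: 164 21 21

Derivation:
Op 1: fork(P0) -> P1. 3 ppages; refcounts: pp0:2 pp1:2 pp2:2
Op 2: write(P1, v0, 156). refcount(pp0)=2>1 -> COPY to pp3. 4 ppages; refcounts: pp0:1 pp1:2 pp2:2 pp3:1
Op 3: fork(P0) -> P2. 4 ppages; refcounts: pp0:2 pp1:3 pp2:3 pp3:1
Op 4: write(P0, v1, 164). refcount(pp1)=3>1 -> COPY to pp4. 5 ppages; refcounts: pp0:2 pp1:2 pp2:3 pp3:1 pp4:1
Op 5: read(P1, v1) -> 21. No state change.
Op 6: write(P1, v0, 112). refcount(pp3)=1 -> write in place. 5 ppages; refcounts: pp0:2 pp1:2 pp2:3 pp3:1 pp4:1
Op 7: write(P1, v2, 167). refcount(pp2)=3>1 -> COPY to pp5. 6 ppages; refcounts: pp0:2 pp1:2 pp2:2 pp3:1 pp4:1 pp5:1
P0: v1 -> pp4 = 164
P1: v1 -> pp1 = 21
P2: v1 -> pp1 = 21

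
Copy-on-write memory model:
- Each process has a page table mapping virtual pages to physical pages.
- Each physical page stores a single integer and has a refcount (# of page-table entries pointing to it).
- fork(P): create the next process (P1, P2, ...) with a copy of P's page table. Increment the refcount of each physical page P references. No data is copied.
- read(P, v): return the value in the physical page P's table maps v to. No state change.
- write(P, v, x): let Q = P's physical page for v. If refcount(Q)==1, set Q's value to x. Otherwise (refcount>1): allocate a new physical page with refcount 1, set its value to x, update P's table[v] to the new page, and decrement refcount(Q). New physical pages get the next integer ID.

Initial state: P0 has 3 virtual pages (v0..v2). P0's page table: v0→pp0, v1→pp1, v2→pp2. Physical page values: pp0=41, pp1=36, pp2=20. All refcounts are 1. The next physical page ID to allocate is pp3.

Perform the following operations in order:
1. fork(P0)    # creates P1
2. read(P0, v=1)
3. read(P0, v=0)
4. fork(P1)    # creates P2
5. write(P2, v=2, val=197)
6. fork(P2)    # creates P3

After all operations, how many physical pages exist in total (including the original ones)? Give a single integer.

Answer: 4

Derivation:
Op 1: fork(P0) -> P1. 3 ppages; refcounts: pp0:2 pp1:2 pp2:2
Op 2: read(P0, v1) -> 36. No state change.
Op 3: read(P0, v0) -> 41. No state change.
Op 4: fork(P1) -> P2. 3 ppages; refcounts: pp0:3 pp1:3 pp2:3
Op 5: write(P2, v2, 197). refcount(pp2)=3>1 -> COPY to pp3. 4 ppages; refcounts: pp0:3 pp1:3 pp2:2 pp3:1
Op 6: fork(P2) -> P3. 4 ppages; refcounts: pp0:4 pp1:4 pp2:2 pp3:2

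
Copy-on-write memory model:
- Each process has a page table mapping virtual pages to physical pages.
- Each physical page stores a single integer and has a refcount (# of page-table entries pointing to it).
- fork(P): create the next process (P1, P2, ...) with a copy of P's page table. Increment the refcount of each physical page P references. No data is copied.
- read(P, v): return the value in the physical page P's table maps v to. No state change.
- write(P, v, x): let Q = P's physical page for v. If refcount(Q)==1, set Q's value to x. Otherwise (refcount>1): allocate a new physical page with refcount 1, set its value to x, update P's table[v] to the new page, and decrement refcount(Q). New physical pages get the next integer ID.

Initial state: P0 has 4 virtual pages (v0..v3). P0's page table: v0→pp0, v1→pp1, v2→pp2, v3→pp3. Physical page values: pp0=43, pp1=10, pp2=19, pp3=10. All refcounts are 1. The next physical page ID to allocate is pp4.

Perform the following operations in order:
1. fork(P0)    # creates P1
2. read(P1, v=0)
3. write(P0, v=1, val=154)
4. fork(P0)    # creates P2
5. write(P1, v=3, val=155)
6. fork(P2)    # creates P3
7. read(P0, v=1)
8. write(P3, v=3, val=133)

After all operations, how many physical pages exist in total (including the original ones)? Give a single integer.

Answer: 7

Derivation:
Op 1: fork(P0) -> P1. 4 ppages; refcounts: pp0:2 pp1:2 pp2:2 pp3:2
Op 2: read(P1, v0) -> 43. No state change.
Op 3: write(P0, v1, 154). refcount(pp1)=2>1 -> COPY to pp4. 5 ppages; refcounts: pp0:2 pp1:1 pp2:2 pp3:2 pp4:1
Op 4: fork(P0) -> P2. 5 ppages; refcounts: pp0:3 pp1:1 pp2:3 pp3:3 pp4:2
Op 5: write(P1, v3, 155). refcount(pp3)=3>1 -> COPY to pp5. 6 ppages; refcounts: pp0:3 pp1:1 pp2:3 pp3:2 pp4:2 pp5:1
Op 6: fork(P2) -> P3. 6 ppages; refcounts: pp0:4 pp1:1 pp2:4 pp3:3 pp4:3 pp5:1
Op 7: read(P0, v1) -> 154. No state change.
Op 8: write(P3, v3, 133). refcount(pp3)=3>1 -> COPY to pp6. 7 ppages; refcounts: pp0:4 pp1:1 pp2:4 pp3:2 pp4:3 pp5:1 pp6:1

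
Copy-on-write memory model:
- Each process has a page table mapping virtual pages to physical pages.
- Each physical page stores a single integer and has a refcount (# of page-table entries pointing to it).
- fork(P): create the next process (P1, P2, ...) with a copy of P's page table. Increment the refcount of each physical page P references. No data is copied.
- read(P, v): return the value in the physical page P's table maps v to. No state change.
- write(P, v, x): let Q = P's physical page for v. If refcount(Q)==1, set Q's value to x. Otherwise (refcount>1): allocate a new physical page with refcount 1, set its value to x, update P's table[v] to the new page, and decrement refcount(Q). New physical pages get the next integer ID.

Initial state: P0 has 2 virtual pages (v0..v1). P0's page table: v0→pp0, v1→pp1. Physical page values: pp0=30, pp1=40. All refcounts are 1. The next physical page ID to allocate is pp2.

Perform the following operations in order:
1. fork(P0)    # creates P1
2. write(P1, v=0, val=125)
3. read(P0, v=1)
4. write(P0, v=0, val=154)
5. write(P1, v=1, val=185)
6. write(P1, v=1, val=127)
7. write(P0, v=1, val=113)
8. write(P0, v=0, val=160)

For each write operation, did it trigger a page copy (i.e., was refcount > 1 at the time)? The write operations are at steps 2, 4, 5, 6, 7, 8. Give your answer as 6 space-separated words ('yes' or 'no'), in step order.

Op 1: fork(P0) -> P1. 2 ppages; refcounts: pp0:2 pp1:2
Op 2: write(P1, v0, 125). refcount(pp0)=2>1 -> COPY to pp2. 3 ppages; refcounts: pp0:1 pp1:2 pp2:1
Op 3: read(P0, v1) -> 40. No state change.
Op 4: write(P0, v0, 154). refcount(pp0)=1 -> write in place. 3 ppages; refcounts: pp0:1 pp1:2 pp2:1
Op 5: write(P1, v1, 185). refcount(pp1)=2>1 -> COPY to pp3. 4 ppages; refcounts: pp0:1 pp1:1 pp2:1 pp3:1
Op 6: write(P1, v1, 127). refcount(pp3)=1 -> write in place. 4 ppages; refcounts: pp0:1 pp1:1 pp2:1 pp3:1
Op 7: write(P0, v1, 113). refcount(pp1)=1 -> write in place. 4 ppages; refcounts: pp0:1 pp1:1 pp2:1 pp3:1
Op 8: write(P0, v0, 160). refcount(pp0)=1 -> write in place. 4 ppages; refcounts: pp0:1 pp1:1 pp2:1 pp3:1

yes no yes no no no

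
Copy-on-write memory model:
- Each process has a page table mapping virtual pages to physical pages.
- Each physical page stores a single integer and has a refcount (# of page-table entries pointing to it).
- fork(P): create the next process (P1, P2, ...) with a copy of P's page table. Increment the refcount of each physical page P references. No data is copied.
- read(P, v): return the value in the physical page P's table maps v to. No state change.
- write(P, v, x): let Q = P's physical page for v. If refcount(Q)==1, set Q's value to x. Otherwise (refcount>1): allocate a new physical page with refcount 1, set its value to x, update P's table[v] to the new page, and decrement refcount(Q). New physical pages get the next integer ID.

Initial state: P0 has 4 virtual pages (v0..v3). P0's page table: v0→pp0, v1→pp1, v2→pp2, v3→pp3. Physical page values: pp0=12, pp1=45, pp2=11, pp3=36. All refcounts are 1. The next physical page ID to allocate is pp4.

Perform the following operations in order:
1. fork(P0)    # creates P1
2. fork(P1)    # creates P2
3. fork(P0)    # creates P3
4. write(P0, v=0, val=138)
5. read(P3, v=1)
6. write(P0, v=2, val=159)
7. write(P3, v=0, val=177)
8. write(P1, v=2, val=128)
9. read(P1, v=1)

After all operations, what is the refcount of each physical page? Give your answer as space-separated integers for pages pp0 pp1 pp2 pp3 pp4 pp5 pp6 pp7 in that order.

Answer: 2 4 2 4 1 1 1 1

Derivation:
Op 1: fork(P0) -> P1. 4 ppages; refcounts: pp0:2 pp1:2 pp2:2 pp3:2
Op 2: fork(P1) -> P2. 4 ppages; refcounts: pp0:3 pp1:3 pp2:3 pp3:3
Op 3: fork(P0) -> P3. 4 ppages; refcounts: pp0:4 pp1:4 pp2:4 pp3:4
Op 4: write(P0, v0, 138). refcount(pp0)=4>1 -> COPY to pp4. 5 ppages; refcounts: pp0:3 pp1:4 pp2:4 pp3:4 pp4:1
Op 5: read(P3, v1) -> 45. No state change.
Op 6: write(P0, v2, 159). refcount(pp2)=4>1 -> COPY to pp5. 6 ppages; refcounts: pp0:3 pp1:4 pp2:3 pp3:4 pp4:1 pp5:1
Op 7: write(P3, v0, 177). refcount(pp0)=3>1 -> COPY to pp6. 7 ppages; refcounts: pp0:2 pp1:4 pp2:3 pp3:4 pp4:1 pp5:1 pp6:1
Op 8: write(P1, v2, 128). refcount(pp2)=3>1 -> COPY to pp7. 8 ppages; refcounts: pp0:2 pp1:4 pp2:2 pp3:4 pp4:1 pp5:1 pp6:1 pp7:1
Op 9: read(P1, v1) -> 45. No state change.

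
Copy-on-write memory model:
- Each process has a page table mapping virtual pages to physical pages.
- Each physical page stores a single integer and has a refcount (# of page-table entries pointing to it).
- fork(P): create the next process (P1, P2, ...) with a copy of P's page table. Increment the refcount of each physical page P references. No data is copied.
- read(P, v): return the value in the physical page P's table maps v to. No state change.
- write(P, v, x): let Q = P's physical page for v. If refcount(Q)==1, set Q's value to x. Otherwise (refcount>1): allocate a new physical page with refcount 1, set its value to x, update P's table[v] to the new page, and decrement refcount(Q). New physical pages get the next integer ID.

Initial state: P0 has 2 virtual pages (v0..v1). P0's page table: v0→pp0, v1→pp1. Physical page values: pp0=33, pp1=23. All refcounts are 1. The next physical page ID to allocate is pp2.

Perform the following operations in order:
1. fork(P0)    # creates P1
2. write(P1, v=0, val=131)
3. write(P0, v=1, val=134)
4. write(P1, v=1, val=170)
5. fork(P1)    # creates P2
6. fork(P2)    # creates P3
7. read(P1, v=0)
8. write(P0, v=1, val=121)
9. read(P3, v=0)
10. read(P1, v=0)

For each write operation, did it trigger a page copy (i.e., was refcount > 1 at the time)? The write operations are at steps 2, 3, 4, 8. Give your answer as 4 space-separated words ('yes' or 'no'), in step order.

Op 1: fork(P0) -> P1. 2 ppages; refcounts: pp0:2 pp1:2
Op 2: write(P1, v0, 131). refcount(pp0)=2>1 -> COPY to pp2. 3 ppages; refcounts: pp0:1 pp1:2 pp2:1
Op 3: write(P0, v1, 134). refcount(pp1)=2>1 -> COPY to pp3. 4 ppages; refcounts: pp0:1 pp1:1 pp2:1 pp3:1
Op 4: write(P1, v1, 170). refcount(pp1)=1 -> write in place. 4 ppages; refcounts: pp0:1 pp1:1 pp2:1 pp3:1
Op 5: fork(P1) -> P2. 4 ppages; refcounts: pp0:1 pp1:2 pp2:2 pp3:1
Op 6: fork(P2) -> P3. 4 ppages; refcounts: pp0:1 pp1:3 pp2:3 pp3:1
Op 7: read(P1, v0) -> 131. No state change.
Op 8: write(P0, v1, 121). refcount(pp3)=1 -> write in place. 4 ppages; refcounts: pp0:1 pp1:3 pp2:3 pp3:1
Op 9: read(P3, v0) -> 131. No state change.
Op 10: read(P1, v0) -> 131. No state change.

yes yes no no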